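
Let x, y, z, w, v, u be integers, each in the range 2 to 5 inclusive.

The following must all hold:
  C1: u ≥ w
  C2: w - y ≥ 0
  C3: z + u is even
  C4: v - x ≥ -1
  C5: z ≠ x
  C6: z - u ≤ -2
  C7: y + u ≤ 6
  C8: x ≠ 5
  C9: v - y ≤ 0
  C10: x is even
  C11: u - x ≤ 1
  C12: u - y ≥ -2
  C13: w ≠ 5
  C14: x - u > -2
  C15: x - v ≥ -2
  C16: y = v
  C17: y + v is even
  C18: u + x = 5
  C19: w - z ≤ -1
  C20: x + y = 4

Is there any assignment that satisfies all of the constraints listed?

Unsatisfiable

Constraints 2, 4, 6, 9, 11, and 19 give u − z ≥ 2, z − w ≥ 1, w − y ≥ 0, y − v ≥ 0, v − x ≥ -1, x − u ≥ -1.
Adding all 6 inequalities: the left sides telescope to 0, and the right sides sum to 2 + 1 + 0 + 0 + (-1) + (-1) = 1. So 0 ≥ 1, which is false.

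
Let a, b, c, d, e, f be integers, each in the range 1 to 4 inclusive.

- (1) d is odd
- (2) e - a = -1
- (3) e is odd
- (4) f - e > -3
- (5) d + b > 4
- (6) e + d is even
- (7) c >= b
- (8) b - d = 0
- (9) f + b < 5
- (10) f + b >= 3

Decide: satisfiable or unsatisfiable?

One satisfying assignment is a = 4, b = 3, c = 3, d = 3, e = 3, f = 1.
For the less obvious constraints — constraint 2: e - a = -1; constraint 4: f - e = -2 — and the others hold by inspection.

Satisfiable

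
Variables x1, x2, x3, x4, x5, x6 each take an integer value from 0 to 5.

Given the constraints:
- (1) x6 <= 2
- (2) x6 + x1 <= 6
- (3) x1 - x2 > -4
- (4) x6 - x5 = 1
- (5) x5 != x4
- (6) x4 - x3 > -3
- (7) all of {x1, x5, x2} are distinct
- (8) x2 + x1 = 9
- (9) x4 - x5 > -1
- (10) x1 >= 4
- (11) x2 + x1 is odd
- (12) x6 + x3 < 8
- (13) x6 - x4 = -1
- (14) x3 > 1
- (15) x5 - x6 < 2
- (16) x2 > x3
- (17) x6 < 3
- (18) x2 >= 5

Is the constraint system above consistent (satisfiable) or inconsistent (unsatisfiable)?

Satisfiable

Take x1 = 4, x2 = 5, x3 = 4, x4 = 3, x5 = 1, x6 = 2. Then constraint 2: x6 + x1 = 6; constraint 3: x1 - x2 = -1, and every other listed constraint is also met.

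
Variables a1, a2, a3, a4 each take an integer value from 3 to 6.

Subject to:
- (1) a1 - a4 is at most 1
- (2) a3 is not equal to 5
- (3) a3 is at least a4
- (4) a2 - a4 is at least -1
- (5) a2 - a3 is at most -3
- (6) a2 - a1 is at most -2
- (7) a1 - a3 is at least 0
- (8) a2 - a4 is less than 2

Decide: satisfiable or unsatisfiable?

Constraints 1, 4, 5, and 7 give a2 − a4 ≥ -1, a4 − a1 ≥ -1, a1 − a3 ≥ 0, a3 − a2 ≥ 3.
Adding all 4 inequalities: the left sides telescope to 0, and the right sides sum to (-1) + (-1) + 0 + 3 = 1. So 0 ≥ 1, which is false.

Unsatisfiable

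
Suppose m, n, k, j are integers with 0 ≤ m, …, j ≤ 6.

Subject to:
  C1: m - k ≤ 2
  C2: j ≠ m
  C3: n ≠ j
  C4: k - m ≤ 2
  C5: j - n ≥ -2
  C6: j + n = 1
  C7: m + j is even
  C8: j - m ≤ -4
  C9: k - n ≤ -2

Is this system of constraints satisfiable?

Unsatisfiable

Constraints 1, 5, 8, and 9 give j − n ≥ -2, n − k ≥ 2, k − m ≥ -2, m − j ≥ 4.
Adding all 4 inequalities: the left sides telescope to 0, and the right sides sum to (-2) + 2 + (-2) + 4 = 2. So 0 ≥ 2, which is false.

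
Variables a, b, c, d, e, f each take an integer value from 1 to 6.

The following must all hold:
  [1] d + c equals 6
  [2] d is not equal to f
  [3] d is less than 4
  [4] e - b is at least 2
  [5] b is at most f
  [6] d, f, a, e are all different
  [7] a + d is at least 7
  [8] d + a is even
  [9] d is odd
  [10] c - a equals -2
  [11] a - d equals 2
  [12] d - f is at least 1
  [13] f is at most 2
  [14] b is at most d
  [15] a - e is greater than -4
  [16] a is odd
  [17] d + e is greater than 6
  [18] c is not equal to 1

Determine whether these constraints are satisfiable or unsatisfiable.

Satisfiable

Take a = 5, b = 1, c = 3, d = 3, e = 6, f = 2. Then constraint 1: d + c = 6; constraint 4: e - b = 5, and every other listed constraint is also met.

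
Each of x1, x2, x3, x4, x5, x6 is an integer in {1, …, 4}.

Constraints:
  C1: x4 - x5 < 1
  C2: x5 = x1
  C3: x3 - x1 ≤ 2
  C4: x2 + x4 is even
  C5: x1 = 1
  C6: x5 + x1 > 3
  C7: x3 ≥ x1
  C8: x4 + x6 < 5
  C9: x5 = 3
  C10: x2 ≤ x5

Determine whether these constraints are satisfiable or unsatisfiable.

Unsatisfiable

Constraint 9 fixes x5 = 3 and constraint 5 fixes x1 = 1, but constraint 2 requires x5 = x1. Since 3 ≠ 1, contradiction.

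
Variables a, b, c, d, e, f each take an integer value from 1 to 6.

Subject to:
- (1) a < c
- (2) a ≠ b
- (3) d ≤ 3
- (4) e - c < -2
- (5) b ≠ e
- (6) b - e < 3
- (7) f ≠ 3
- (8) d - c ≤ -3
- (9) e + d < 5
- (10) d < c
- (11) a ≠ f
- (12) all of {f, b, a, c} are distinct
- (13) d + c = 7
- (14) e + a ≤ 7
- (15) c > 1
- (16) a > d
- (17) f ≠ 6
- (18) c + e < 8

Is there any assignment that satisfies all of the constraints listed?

Take a = 3, b = 2, c = 6, d = 1, e = 1, f = 1. Then constraint 4: e - c = -5; constraint 6: b - e = 1; constraint 8: d - c = -5, and every other listed constraint is also met.

Satisfiable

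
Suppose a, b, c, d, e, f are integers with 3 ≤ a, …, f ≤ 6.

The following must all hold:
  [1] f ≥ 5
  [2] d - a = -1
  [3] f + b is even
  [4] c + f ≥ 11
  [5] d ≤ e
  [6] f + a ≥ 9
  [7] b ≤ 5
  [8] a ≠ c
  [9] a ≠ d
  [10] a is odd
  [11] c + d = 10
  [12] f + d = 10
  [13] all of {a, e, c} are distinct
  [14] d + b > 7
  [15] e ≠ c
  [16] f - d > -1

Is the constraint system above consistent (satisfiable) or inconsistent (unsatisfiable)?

Try a = 5, b = 4, c = 6, d = 4, e = 4, f = 6.
Check constraint 2: d - a = -1; constraint 4: c + f = 12. The remaining constraints are straightforward to verify.

Satisfiable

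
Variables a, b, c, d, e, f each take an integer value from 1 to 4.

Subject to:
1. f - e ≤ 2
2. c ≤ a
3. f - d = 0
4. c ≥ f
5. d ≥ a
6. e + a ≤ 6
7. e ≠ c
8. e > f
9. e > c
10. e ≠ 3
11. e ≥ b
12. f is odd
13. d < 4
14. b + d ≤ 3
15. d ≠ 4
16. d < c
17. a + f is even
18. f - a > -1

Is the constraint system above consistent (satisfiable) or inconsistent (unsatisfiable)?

Unsatisfiable

Constraints 2, 5, and 16 give d < c, c ≤ a, a ≤ d. Chaining: d < c ≤ a ≤ d, which forces d < d — impossible.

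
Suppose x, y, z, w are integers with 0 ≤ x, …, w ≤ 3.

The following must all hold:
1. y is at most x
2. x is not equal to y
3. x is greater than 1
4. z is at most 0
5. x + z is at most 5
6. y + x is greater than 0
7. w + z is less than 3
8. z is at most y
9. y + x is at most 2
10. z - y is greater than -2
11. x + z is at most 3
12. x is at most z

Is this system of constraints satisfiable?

From constraint 3: x ≥ 2. From constraints 4 and 12: x ≤ z and z ≤ 0, so x ≤ 0. But 0 < 2, so no value of x works.

Unsatisfiable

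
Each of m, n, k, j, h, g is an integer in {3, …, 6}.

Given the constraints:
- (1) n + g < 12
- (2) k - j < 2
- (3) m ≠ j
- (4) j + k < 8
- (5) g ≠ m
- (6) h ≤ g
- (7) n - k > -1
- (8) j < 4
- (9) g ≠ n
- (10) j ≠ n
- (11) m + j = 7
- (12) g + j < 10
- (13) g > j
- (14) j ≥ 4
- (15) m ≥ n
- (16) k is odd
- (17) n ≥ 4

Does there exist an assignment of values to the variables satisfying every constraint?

From constraints 15 and 17: m ≥ n ≥ 4. From constraint 14: j ≥ 4. Hence m + j ≥ 8. But constraint 11 requires m + j = 7, and 7 < 8. Contradiction.

Unsatisfiable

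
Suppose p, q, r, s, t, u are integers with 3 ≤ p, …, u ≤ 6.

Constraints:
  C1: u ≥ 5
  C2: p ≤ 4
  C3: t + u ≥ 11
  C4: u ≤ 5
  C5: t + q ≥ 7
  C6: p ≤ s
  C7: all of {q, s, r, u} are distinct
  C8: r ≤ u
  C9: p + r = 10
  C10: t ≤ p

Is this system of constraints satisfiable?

Unsatisfiable

From constraints 2 and 10: t ≤ p ≤ 4. From constraint 4: u ≤ 5. Hence t + u ≤ 9. But constraint 3 requires t + u ≥ 11, and 11 > 9. Contradiction.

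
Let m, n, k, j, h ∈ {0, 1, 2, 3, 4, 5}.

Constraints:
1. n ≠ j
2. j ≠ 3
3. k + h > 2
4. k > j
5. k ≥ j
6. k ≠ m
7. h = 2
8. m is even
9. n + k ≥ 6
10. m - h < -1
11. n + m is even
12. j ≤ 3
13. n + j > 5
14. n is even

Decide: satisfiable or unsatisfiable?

Setting (m, n, k, j, h) = (0, 4, 3, 2, 2) satisfies everything: constraint 3: k + h = 5; constraint 9: n + k = 7, and the others follow.

Satisfiable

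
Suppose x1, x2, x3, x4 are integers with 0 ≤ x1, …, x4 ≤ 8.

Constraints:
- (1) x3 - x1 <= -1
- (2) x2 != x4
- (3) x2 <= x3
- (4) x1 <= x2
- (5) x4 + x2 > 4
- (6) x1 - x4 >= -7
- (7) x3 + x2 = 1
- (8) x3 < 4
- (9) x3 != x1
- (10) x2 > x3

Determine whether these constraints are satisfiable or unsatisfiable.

Unsatisfiable

Constraints 1, 3, and 4 give x1 ≤ x2, x2 ≤ x3, x3 < x1. Chaining: x1 ≤ x2 ≤ x3 < x1, which forces x1 < x1 — impossible.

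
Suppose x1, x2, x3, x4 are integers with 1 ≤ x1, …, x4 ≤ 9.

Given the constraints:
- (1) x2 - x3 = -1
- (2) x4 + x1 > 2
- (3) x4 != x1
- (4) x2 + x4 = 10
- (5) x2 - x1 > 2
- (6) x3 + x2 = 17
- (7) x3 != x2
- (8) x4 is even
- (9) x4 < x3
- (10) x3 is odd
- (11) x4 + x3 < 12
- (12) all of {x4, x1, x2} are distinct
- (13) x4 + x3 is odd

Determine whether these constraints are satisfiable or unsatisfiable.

The assignment x1 = 3, x2 = 8, x3 = 9, x4 = 2 works:
  constraint 1 holds since x2 - x3 = -1.
  constraint 2 holds since x4 + x1 = 5.
  constraint 4 holds since x2 + x4 = 10.
The rest check out directly.

Satisfiable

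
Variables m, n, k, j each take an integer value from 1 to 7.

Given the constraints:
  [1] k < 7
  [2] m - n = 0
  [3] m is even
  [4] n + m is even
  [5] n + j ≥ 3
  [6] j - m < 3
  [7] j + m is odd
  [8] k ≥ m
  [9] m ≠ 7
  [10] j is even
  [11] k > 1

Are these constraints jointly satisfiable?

Constraint 10 makes j even and constraint 3 makes m even, so j + m must be even. Constraint 7 says j + m is odd — contradiction.

Unsatisfiable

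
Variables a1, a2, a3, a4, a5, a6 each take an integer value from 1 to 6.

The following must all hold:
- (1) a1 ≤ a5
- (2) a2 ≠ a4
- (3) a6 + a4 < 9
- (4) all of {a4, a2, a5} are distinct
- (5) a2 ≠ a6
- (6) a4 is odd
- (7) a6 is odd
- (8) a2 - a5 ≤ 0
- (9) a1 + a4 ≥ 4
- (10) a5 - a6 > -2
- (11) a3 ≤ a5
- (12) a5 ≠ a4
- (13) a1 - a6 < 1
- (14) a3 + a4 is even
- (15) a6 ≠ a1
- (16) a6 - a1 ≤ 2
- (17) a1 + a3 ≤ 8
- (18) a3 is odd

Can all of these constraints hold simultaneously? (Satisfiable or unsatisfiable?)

Try a1 = 4, a2 = 2, a3 = 3, a4 = 3, a5 = 4, a6 = 5.
Check constraint 3: a6 + a4 = 8; constraint 8: a2 - a5 = -2. The remaining constraints are straightforward to verify.

Satisfiable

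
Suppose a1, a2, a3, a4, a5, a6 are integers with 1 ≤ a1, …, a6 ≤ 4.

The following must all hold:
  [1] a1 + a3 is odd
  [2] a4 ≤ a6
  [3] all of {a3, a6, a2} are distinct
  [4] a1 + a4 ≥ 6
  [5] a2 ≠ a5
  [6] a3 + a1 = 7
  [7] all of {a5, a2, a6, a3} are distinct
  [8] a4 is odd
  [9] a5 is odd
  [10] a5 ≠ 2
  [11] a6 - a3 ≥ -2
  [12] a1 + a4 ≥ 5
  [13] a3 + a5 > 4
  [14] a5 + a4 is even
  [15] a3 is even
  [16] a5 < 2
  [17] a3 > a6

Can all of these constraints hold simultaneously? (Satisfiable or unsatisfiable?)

The assignment a1 = 3, a2 = 2, a3 = 4, a4 = 3, a5 = 1, a6 = 3 works:
  constraint 4 holds since a1 + a4 = 6.
  constraint 6 holds since a3 + a1 = 7.
The rest check out directly.

Satisfiable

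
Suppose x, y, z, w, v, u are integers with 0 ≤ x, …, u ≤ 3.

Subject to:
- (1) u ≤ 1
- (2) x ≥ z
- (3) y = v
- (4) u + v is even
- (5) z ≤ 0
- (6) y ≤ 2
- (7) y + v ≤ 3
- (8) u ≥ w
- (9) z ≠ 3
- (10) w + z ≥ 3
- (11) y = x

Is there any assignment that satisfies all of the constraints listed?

Unsatisfiable

From constraints 1 and 8: w ≤ u ≤ 1. From constraint 5: z ≤ 0. Hence w + z ≤ 1. But constraint 10 requires w + z ≥ 3, and 3 > 1. Contradiction.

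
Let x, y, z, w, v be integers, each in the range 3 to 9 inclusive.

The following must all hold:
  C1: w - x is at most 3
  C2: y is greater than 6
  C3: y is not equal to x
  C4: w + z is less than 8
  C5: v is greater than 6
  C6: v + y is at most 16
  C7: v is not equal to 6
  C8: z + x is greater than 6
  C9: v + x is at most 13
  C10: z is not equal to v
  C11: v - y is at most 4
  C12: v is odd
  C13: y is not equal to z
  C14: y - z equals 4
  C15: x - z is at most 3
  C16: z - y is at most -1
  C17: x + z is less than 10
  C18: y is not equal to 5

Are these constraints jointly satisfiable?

Satisfiable

One satisfying assignment is x = 4, y = 7, z = 3, w = 4, v = 9.
For the less obvious constraints — constraint 1: w - x = 0; constraint 4: w + z = 7; constraint 6: v + y = 16 — and the others hold by inspection.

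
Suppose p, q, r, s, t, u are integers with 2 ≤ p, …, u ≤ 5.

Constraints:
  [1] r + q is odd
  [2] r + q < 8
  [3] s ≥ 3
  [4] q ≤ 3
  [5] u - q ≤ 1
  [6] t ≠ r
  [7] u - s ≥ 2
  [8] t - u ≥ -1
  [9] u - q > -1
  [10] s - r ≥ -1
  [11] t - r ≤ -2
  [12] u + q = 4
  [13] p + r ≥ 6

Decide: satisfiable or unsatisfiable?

Unsatisfiable

Constraints 7, 8, 10, and 11 give r − t ≥ 2, t − u ≥ -1, u − s ≥ 2, s − r ≥ -1.
Adding all 4 inequalities: the left sides telescope to 0, and the right sides sum to 2 + (-1) + 2 + (-1) = 2. So 0 ≥ 2, which is false.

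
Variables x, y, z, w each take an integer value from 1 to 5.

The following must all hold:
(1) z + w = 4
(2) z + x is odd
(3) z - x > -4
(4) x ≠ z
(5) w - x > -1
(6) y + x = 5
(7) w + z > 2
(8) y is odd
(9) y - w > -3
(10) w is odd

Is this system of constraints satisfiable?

Satisfiable

Setting (x, y, z, w) = (2, 3, 1, 3) satisfies everything: constraint 1: z + w = 4; constraint 3: z - x = -1, and the others follow.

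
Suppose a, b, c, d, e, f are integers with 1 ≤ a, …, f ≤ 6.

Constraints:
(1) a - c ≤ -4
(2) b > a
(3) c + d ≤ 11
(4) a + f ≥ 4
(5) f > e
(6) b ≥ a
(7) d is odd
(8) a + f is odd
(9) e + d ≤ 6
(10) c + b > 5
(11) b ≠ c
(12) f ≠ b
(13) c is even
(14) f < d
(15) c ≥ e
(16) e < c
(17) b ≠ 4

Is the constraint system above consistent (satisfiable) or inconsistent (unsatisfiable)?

Setting (a, b, c, d, e, f) = (1, 2, 6, 5, 1, 4) satisfies everything: constraint 1: a - c = -5; constraint 3: c + d = 11; constraint 4: a + f = 5, and the others follow.

Satisfiable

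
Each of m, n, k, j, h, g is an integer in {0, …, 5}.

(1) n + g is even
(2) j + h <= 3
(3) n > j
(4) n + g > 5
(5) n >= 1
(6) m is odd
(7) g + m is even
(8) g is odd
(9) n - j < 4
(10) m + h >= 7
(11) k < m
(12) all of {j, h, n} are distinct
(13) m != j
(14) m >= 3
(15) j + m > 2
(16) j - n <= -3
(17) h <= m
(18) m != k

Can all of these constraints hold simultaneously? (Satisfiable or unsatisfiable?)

Satisfiable

Setting (m, n, k, j, h, g) = (5, 3, 2, 0, 2, 5) satisfies everything: constraint 2: j + h = 2; constraint 4: n + g = 8, and the others follow.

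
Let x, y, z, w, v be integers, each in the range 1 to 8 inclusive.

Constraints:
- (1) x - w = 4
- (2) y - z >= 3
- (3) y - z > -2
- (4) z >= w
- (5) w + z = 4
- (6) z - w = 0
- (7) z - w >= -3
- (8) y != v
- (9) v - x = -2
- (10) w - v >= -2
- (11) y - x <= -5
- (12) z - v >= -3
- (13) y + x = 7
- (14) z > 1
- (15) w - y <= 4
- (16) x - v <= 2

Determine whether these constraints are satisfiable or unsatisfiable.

Unsatisfiable

Constraints 2, 7, 10, 11, and 16 give v − x ≥ -2, x − y ≥ 5, y − z ≥ 3, z − w ≥ -3, w − v ≥ -2.
Adding all 5 inequalities: the left sides telescope to 0, and the right sides sum to (-2) + 5 + 3 + (-3) + (-2) = 1. So 0 ≥ 1, which is false.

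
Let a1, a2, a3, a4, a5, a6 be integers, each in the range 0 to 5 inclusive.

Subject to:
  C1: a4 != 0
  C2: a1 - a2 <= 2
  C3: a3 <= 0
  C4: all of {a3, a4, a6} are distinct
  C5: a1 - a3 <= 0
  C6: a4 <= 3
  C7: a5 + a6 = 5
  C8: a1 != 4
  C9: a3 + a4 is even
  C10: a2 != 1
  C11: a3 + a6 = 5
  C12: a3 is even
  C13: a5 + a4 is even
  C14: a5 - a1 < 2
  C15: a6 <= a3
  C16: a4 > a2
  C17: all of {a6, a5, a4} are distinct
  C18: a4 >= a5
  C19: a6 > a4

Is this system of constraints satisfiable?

From constraints 6 and 18: a5 ≤ a4 ≤ 3. From constraints 3 and 15: a6 ≤ a3 ≤ 0. Hence a5 + a6 ≤ 3. But constraint 7 requires a5 + a6 = 5, and 5 > 3. Contradiction.

Unsatisfiable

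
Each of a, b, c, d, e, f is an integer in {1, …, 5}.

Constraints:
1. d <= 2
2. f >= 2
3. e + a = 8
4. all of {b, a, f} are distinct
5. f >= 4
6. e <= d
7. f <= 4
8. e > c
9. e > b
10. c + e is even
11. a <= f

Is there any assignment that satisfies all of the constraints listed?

From constraints 1 and 6: e ≤ d ≤ 2. From constraints 7 and 11: a ≤ f ≤ 4. Hence e + a ≤ 6. But constraint 3 requires e + a = 8, and 8 > 6. Contradiction.

Unsatisfiable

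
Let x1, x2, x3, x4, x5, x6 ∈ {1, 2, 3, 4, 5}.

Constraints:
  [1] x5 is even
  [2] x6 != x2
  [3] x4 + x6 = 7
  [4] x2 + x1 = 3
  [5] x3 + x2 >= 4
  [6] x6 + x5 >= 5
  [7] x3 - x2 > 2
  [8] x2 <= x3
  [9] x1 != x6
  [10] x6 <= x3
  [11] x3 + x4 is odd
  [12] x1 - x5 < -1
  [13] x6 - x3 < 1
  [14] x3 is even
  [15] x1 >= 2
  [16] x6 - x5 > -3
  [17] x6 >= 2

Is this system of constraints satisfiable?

Try x1 = 2, x2 = 1, x3 = 4, x4 = 3, x5 = 4, x6 = 4.
Check constraint 3: x4 + x6 = 7; constraint 4: x2 + x1 = 3. The remaining constraints are straightforward to verify.

Satisfiable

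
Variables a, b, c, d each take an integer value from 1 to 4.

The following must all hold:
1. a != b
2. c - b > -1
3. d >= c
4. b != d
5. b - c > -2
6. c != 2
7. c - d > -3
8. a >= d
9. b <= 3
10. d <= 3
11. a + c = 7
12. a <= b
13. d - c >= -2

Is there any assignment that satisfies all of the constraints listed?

Unsatisfiable

From constraints 9 and 12: a ≤ b ≤ 3. From constraints 3 and 10: c ≤ d ≤ 3. Hence a + c ≤ 6. But constraint 11 requires a + c = 7, and 7 > 6. Contradiction.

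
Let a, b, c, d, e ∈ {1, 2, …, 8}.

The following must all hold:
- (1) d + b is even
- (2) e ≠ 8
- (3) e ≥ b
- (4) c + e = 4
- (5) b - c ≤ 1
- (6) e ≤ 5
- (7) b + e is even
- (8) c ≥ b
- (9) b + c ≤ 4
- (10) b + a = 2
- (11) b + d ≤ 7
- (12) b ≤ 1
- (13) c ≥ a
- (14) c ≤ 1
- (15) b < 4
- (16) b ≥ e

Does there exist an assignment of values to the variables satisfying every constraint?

From constraint 14: c ≤ 1. From constraints 12 and 16: e ≤ b ≤ 1. Hence c + e ≤ 2. But constraint 4 requires c + e = 4, and 4 > 2. Contradiction.

Unsatisfiable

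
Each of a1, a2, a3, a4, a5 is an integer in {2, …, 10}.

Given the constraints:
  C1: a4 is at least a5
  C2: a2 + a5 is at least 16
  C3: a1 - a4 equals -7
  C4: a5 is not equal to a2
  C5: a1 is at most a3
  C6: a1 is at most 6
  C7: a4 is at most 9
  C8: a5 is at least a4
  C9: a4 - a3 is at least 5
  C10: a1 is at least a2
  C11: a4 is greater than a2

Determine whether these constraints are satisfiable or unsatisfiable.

From constraints 6 and 10: a2 ≤ a1 ≤ 6. From constraints 1 and 7: a5 ≤ a4 ≤ 9. Hence a2 + a5 ≤ 15. But constraint 2 requires a2 + a5 ≥ 16, and 16 > 15. Contradiction.

Unsatisfiable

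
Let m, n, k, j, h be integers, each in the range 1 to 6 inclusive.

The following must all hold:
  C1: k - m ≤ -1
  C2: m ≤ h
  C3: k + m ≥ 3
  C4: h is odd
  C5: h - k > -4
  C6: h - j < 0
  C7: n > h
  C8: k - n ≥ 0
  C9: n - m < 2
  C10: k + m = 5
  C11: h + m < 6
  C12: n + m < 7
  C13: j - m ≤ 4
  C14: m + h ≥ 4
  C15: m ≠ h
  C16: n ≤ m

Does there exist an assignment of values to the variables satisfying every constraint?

Unsatisfiable

Constraints 1, 2, 7, and 8 give m ≤ h, h < n, n ≤ k, k < m. Chaining: m ≤ h < n ≤ k < m, which forces m < m — impossible.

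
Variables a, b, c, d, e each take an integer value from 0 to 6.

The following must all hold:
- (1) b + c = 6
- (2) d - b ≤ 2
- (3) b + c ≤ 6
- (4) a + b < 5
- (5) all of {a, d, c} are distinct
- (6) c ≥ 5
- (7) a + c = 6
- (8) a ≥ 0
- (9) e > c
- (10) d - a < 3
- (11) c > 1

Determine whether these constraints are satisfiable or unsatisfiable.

Satisfiable

Setting (a, b, c, d, e) = (1, 1, 5, 3, 6) satisfies everything: constraint 1: b + c = 6; constraint 2: d - b = 2; constraint 3: b + c = 6, and the others follow.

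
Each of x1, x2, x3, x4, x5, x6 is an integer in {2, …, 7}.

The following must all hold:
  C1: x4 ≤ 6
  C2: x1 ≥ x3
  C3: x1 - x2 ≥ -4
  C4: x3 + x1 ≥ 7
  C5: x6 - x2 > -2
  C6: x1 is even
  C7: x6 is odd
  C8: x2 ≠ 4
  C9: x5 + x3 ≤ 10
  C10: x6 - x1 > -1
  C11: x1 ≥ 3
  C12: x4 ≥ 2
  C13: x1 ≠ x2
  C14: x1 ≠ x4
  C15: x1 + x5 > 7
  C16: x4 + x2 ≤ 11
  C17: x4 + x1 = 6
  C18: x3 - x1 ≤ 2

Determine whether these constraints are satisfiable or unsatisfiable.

The assignment x1 = 4, x2 = 6, x3 = 4, x4 = 2, x5 = 5, x6 = 5 works:
  constraint 3 holds since x1 - x2 = -2.
  constraint 4 holds since x3 + x1 = 8.
The rest check out directly.

Satisfiable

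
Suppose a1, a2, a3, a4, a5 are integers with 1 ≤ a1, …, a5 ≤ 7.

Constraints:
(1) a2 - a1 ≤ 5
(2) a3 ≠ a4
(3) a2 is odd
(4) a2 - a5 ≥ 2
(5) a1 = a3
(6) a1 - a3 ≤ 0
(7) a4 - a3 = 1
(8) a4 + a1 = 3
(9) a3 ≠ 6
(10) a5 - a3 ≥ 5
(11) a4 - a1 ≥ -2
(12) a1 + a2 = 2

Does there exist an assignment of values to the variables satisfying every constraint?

Unsatisfiable

Constraints 1, 4, 6, and 10 give a3 − a1 ≥ 0, a1 − a2 ≥ -5, a2 − a5 ≥ 2, a5 − a3 ≥ 5.
Adding all 4 inequalities: the left sides telescope to 0, and the right sides sum to 0 + (-5) + 2 + 5 = 2. So 0 ≥ 2, which is false.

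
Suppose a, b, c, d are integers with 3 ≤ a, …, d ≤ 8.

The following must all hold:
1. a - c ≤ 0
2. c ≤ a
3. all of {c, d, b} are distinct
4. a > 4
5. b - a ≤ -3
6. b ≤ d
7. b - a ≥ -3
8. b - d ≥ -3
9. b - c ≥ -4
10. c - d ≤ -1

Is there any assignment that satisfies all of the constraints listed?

Constraints 1, 5, 8, and 10 give c − a ≥ 0, a − b ≥ 3, b − d ≥ -3, d − c ≥ 1.
Adding all 4 inequalities: the left sides telescope to 0, and the right sides sum to 0 + 3 + (-3) + 1 = 1. So 0 ≥ 1, which is false.

Unsatisfiable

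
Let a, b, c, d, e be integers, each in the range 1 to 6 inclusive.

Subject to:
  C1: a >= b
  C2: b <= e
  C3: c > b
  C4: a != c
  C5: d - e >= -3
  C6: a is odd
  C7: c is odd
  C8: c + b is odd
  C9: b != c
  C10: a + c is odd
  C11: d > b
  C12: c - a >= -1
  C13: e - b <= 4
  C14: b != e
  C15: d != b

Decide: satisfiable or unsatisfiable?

Constraint 6 makes a odd and constraint 7 makes c odd, so a + c must be even. Constraint 10 says a + c is odd — contradiction.

Unsatisfiable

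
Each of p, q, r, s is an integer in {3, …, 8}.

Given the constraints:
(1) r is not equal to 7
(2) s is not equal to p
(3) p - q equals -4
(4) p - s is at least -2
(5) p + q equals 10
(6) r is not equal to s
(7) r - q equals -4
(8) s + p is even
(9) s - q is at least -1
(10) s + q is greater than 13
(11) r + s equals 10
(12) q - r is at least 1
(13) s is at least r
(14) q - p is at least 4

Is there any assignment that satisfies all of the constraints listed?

Constraints 4, 9, and 14 give p − s ≥ -2, s − q ≥ -1, q − p ≥ 4.
Adding all 3 inequalities: the left sides telescope to 0, and the right sides sum to (-2) + (-1) + 4 = 1. So 0 ≥ 1, which is false.

Unsatisfiable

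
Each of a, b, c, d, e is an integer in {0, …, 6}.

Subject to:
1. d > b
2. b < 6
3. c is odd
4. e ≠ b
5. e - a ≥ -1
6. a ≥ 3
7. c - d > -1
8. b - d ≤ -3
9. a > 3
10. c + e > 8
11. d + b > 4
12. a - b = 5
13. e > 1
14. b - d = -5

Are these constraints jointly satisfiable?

Try a = 5, b = 0, c = 5, d = 5, e = 6.
Check constraint 5: e - a = 1; constraint 7: c - d = 0; constraint 8: b - d = -5. The remaining constraints are straightforward to verify.

Satisfiable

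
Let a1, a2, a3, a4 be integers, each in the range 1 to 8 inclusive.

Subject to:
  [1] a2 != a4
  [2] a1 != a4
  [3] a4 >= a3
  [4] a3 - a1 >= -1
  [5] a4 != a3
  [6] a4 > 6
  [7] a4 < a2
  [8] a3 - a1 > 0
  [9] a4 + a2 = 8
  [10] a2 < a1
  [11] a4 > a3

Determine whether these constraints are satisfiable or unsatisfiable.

Constraints 7, 8, 10, and 11 give a2 < a1, a1 < a3, a3 < a4, a4 < a2. Chaining: a2 < a1 < a3 < a4 < a2, which forces a2 < a2 — impossible.

Unsatisfiable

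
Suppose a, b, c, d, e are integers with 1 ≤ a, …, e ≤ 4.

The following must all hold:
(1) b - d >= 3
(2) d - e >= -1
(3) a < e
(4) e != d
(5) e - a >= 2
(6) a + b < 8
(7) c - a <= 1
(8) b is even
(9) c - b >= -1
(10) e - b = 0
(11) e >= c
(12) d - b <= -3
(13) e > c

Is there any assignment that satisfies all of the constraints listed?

Constraints 1, 2, 5, 7, and 9 give d − e ≥ -1, e − a ≥ 2, a − c ≥ -1, c − b ≥ -1, b − d ≥ 3.
Adding all 5 inequalities: the left sides telescope to 0, and the right sides sum to (-1) + 2 + (-1) + (-1) + 3 = 2. So 0 ≥ 2, which is false.

Unsatisfiable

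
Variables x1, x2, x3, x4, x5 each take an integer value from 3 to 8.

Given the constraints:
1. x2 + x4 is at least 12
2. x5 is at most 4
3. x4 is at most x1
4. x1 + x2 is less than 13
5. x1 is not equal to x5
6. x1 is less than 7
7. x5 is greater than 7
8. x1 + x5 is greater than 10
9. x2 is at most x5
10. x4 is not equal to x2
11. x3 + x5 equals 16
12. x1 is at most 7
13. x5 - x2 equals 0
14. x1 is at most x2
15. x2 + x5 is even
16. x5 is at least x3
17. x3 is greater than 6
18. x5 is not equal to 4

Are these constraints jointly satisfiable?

Unsatisfiable

From constraints 2 and 9: x2 ≤ x5 ≤ 4. From constraints 3 and 12: x4 ≤ x1 ≤ 7. Hence x2 + x4 ≤ 11. But constraint 1 requires x2 + x4 ≥ 12, and 12 > 11. Contradiction.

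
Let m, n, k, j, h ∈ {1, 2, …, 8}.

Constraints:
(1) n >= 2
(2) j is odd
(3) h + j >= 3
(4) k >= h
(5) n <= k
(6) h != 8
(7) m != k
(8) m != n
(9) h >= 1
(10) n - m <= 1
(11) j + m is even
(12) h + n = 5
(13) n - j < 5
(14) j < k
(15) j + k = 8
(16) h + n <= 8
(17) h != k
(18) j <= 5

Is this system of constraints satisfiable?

Try m = 5, n = 3, k = 7, j = 1, h = 2.
Check constraint 3: h + j = 3; constraint 10: n - m = -2; constraint 12: h + n = 5. The remaining constraints are straightforward to verify.

Satisfiable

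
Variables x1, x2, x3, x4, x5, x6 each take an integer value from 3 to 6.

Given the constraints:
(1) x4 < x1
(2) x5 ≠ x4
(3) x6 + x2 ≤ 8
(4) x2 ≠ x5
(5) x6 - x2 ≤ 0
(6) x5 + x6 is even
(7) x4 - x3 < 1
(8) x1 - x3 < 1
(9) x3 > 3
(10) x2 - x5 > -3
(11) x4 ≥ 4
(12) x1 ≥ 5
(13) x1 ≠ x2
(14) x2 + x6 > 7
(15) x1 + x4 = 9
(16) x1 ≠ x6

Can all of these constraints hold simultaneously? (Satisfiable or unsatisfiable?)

Satisfiable

One satisfying assignment is x1 = 5, x2 = 4, x3 = 5, x4 = 4, x5 = 6, x6 = 4.
For the less obvious constraints — constraint 3: x6 + x2 = 8; constraint 5: x6 - x2 = 0 — and the others hold by inspection.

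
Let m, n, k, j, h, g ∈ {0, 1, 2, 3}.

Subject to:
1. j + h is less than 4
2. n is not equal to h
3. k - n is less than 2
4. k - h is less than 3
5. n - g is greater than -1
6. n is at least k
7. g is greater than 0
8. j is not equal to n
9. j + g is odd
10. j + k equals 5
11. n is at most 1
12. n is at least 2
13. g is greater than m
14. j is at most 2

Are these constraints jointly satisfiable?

From constraint 14: j ≤ 2. From constraints 6 and 11: k ≤ n ≤ 1. Hence j + k ≤ 3. But constraint 10 requires j + k = 5, and 5 > 3. Contradiction.

Unsatisfiable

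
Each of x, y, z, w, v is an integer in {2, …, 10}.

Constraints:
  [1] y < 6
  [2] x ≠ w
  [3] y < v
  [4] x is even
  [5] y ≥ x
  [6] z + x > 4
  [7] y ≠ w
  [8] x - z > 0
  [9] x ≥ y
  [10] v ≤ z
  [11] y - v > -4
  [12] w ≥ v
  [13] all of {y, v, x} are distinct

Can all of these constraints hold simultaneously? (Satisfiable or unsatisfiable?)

Constraints 3, 5, 8, and 10 give y < v, v ≤ z, z < x, x ≤ y. Chaining: y < v ≤ z < x ≤ y, which forces y < y — impossible.

Unsatisfiable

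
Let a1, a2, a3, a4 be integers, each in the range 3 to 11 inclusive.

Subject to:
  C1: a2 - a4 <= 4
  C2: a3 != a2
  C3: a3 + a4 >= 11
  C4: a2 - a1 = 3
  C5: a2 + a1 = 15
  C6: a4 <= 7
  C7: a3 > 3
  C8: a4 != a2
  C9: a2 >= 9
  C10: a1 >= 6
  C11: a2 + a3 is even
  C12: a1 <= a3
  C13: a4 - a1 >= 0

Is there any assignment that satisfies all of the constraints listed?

Setting (a1, a2, a3, a4) = (6, 9, 7, 7) satisfies everything: constraint 1: a2 - a4 = 2; constraint 3: a3 + a4 = 14; constraint 4: a2 - a1 = 3, and the others follow.

Satisfiable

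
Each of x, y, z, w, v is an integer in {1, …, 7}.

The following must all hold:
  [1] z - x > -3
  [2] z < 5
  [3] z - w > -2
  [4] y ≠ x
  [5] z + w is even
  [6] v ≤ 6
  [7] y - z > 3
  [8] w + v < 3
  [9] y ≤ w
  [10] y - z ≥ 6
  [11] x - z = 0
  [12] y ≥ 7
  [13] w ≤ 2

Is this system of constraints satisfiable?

From constraints 9 and 12: w ≥ y and y ≥ 7, so w ≥ 7. From constraint 13: w ≤ 2. But 2 < 7, so no value of w works.

Unsatisfiable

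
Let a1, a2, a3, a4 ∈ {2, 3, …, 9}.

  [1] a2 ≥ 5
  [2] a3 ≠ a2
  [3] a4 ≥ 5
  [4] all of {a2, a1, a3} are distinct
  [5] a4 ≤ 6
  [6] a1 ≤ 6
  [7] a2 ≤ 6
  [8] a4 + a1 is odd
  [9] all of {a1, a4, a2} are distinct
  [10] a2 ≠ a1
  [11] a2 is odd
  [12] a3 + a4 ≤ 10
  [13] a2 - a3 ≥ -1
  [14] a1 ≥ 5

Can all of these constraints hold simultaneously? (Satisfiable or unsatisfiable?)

Constraints 1, 3, 5, 6, 7, and 14 confine each of a1, a4, a2 to the 2 values {5, 6}.
Constraint 9 requires all 3 of them to be distinct, but only 2 values are available — impossible by the pigeonhole principle.

Unsatisfiable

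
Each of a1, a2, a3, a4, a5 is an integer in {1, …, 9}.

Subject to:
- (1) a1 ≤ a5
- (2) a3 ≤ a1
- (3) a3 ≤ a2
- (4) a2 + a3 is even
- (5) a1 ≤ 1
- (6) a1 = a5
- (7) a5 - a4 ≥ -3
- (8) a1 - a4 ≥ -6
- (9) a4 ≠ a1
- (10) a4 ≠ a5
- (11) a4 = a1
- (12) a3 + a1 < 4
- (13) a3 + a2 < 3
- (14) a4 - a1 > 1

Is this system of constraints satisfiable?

From constraints 6 and 11, a4 = a1 = a5, so a4 = a5. But constraint 10 says a4 ≠ a5. Contradiction.

Unsatisfiable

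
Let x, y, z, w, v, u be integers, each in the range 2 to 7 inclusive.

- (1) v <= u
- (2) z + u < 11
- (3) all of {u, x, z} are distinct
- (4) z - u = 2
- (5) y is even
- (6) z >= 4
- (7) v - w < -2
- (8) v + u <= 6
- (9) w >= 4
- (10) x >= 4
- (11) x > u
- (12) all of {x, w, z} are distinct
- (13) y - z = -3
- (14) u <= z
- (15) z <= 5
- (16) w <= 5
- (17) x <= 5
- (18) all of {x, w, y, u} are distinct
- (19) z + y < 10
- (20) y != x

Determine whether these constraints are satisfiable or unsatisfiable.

Unsatisfiable

Constraints 6, 9, 10, 15, 16, and 17 confine each of x, w, z to the 2 values {4, 5}.
Constraint 12 requires all 3 of them to be distinct, but only 2 values are available — impossible by the pigeonhole principle.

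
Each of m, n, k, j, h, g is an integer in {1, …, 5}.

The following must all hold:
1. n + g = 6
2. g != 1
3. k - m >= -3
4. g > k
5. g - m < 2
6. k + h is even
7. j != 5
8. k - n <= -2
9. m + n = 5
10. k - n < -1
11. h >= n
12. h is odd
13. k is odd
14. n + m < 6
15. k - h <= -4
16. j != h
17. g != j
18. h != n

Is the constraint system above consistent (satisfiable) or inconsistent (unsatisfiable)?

Satisfiable

One satisfying assignment is m = 1, n = 4, k = 1, j = 3, h = 5, g = 2.
For the less obvious constraints — constraint 1: n + g = 6; constraint 3: k - m = 0; constraint 5: g - m = 1 — and the others hold by inspection.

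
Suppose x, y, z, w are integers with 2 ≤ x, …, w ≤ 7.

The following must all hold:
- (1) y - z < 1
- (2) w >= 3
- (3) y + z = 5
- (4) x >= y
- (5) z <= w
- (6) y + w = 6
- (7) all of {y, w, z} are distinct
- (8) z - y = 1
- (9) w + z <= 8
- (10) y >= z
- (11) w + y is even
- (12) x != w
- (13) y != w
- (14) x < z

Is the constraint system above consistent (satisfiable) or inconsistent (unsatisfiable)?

Constraints 4, 10, and 14 give z ≤ y, y ≤ x, x < z. Chaining: z ≤ y ≤ x < z, which forces z < z — impossible.

Unsatisfiable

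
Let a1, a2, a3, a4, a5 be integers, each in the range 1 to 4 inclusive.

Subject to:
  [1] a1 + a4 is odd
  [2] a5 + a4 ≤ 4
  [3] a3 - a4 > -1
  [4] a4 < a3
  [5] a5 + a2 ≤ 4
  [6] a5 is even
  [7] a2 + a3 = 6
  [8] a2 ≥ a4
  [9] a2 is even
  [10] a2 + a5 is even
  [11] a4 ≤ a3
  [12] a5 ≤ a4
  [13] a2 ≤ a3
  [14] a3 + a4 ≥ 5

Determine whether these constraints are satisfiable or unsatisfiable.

Setting (a1, a2, a3, a4, a5) = (3, 2, 4, 2, 2) satisfies everything: constraint 2: a5 + a4 = 4; constraint 3: a3 - a4 = 2, and the others follow.

Satisfiable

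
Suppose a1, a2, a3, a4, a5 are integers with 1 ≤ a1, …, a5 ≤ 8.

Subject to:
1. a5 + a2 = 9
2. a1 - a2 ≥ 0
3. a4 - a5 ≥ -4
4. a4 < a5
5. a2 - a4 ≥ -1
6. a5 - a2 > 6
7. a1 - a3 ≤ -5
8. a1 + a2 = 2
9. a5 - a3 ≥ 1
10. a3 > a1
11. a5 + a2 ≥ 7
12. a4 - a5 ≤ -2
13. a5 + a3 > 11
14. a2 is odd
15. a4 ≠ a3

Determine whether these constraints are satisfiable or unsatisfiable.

Constraints 2, 3, 5, 7, and 9 give a5 − a3 ≥ 1, a3 − a1 ≥ 5, a1 − a2 ≥ 0, a2 − a4 ≥ -1, a4 − a5 ≥ -4.
Adding all 5 inequalities: the left sides telescope to 0, and the right sides sum to 1 + 5 + 0 + (-1) + (-4) = 1. So 0 ≥ 1, which is false.

Unsatisfiable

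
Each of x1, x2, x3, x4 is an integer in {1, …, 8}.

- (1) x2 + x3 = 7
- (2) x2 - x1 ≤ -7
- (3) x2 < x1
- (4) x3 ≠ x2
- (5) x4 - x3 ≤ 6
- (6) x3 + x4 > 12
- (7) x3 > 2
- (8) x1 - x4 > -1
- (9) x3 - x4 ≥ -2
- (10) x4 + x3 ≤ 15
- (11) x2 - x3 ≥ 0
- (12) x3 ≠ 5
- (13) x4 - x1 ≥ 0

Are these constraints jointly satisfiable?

Constraints 2, 5, 11, and 13 give x2 − x3 ≥ 0, x3 − x4 ≥ -6, x4 − x1 ≥ 0, x1 − x2 ≥ 7.
Adding all 4 inequalities: the left sides telescope to 0, and the right sides sum to 0 + (-6) + 0 + 7 = 1. So 0 ≥ 1, which is false.

Unsatisfiable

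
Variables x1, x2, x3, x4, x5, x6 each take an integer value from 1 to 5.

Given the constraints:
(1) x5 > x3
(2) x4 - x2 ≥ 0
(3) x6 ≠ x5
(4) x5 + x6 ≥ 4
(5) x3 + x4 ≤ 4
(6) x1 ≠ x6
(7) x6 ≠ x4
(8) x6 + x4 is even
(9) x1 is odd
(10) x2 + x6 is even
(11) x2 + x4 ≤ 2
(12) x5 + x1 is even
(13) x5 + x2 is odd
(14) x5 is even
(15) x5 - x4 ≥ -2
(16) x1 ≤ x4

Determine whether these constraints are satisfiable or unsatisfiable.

Unsatisfiable

Constraint 14 makes x5 even and constraint 9 makes x1 odd, so x5 + x1 must be odd. Constraint 12 says x5 + x1 is even — contradiction.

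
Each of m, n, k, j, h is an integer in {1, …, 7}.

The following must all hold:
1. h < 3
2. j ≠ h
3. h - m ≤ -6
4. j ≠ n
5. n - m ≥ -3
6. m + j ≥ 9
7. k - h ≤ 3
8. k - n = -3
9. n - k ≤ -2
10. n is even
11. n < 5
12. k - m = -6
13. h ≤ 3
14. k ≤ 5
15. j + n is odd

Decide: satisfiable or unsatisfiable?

Constraints 3, 5, 7, and 9 give h − k ≥ -3, k − n ≥ 2, n − m ≥ -3, m − h ≥ 6.
Adding all 4 inequalities: the left sides telescope to 0, and the right sides sum to (-3) + 2 + (-3) + 6 = 2. So 0 ≥ 2, which is false.

Unsatisfiable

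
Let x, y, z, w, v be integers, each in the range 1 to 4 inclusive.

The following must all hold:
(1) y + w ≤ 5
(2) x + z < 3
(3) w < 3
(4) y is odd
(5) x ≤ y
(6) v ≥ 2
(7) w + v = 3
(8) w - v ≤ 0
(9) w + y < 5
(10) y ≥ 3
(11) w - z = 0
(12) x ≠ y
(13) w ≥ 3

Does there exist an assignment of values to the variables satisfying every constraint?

From constraint 10: y ≥ 3. From constraint 13: w ≥ 3. Hence y + w ≥ 6. But constraint 1 requires y + w ≤ 5, and 5 < 6. Contradiction.

Unsatisfiable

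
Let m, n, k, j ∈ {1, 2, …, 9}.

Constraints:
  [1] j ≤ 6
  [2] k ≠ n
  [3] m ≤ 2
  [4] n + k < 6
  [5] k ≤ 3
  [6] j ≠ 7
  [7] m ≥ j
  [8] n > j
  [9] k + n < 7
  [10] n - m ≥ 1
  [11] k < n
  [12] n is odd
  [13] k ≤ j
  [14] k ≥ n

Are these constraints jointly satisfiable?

Unsatisfiable

Constraints 8, 13, and 14 give n ≤ k, k ≤ j, j < n. Chaining: n ≤ k ≤ j < n, which forces n < n — impossible.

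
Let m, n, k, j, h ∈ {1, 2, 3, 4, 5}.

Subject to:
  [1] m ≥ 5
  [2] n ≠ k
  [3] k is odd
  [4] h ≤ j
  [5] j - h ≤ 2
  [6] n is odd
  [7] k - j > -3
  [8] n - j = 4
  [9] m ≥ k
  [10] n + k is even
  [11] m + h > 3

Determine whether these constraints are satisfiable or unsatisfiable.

Satisfiable

Take m = 5, n = 5, k = 1, j = 1, h = 1. Then constraint 5: j - h = 0; constraint 7: k - j = 0, and every other listed constraint is also met.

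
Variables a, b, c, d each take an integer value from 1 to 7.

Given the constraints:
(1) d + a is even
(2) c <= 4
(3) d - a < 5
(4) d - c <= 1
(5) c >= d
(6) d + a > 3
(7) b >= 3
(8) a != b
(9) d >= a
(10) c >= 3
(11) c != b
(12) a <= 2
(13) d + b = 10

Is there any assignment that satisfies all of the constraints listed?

Take a = 1, b = 7, c = 3, d = 3. Then constraint 3: d - a = 2; constraint 4: d - c = 0; constraint 6: d + a = 4, and every other listed constraint is also met.

Satisfiable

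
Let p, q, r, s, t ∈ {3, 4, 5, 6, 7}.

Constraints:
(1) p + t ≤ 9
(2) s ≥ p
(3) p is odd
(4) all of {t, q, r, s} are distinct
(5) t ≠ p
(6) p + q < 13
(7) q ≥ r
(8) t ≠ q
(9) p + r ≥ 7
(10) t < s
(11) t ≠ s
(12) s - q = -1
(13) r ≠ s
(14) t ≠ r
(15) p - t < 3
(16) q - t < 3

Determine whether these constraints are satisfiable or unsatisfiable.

The assignment p = 5, q = 6, r = 3, s = 5, t = 4 works:
  constraint 1 holds since p + t = 9.
  constraint 6 holds since p + q = 11.
  constraint 9 holds since p + r = 8.
The rest check out directly.

Satisfiable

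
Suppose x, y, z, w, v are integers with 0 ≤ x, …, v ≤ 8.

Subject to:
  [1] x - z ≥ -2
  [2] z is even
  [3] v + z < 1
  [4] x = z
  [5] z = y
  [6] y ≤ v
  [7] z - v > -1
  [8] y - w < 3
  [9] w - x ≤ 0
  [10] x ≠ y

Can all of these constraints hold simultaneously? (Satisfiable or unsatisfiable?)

From constraints 4 and 5, x = z = y, so x = y. But constraint 10 says x ≠ y. Contradiction.

Unsatisfiable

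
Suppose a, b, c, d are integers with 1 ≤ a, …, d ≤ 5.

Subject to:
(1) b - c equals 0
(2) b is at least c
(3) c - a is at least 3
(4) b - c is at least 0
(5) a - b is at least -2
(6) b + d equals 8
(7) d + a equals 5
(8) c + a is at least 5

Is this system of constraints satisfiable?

Constraints 3, 4, and 5 give c − a ≥ 3, a − b ≥ -2, b − c ≥ 0.
Adding all 3 inequalities: the left sides telescope to 0, and the right sides sum to 3 + (-2) + 0 = 1. So 0 ≥ 1, which is false.

Unsatisfiable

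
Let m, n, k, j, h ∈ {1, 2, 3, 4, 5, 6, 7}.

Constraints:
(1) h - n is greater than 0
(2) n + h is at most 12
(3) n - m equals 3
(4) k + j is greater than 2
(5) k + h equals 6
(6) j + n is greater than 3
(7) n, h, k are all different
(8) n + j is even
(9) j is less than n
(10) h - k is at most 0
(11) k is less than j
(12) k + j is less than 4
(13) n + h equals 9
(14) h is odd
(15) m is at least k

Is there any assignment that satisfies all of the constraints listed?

Unsatisfiable

Constraints 1, 9, 10, and 11 give j < n, n < h, h ≤ k, k < j. Chaining: j < n < h ≤ k < j, which forces j < j — impossible.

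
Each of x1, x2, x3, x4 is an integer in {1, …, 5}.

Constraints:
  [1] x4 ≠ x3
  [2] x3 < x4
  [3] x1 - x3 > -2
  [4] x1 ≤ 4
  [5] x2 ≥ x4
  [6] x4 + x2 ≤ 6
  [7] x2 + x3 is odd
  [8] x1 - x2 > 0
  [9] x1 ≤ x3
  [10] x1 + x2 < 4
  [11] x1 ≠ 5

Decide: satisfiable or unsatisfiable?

Constraints 2, 5, 8, and 9 give x2 < x1, x1 ≤ x3, x3 < x4, x4 ≤ x2. Chaining: x2 < x1 ≤ x3 < x4 ≤ x2, which forces x2 < x2 — impossible.

Unsatisfiable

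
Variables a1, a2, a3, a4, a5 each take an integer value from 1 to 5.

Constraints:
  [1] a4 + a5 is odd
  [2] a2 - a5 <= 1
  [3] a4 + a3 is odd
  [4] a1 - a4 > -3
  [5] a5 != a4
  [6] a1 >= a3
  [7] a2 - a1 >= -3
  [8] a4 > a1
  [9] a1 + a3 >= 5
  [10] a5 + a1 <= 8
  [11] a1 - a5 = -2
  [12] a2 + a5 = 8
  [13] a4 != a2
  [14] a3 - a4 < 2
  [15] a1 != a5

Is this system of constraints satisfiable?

Satisfiable

The assignment a1 = 3, a2 = 3, a3 = 3, a4 = 4, a5 = 5 works:
  constraint 2 holds since a2 - a5 = -2.
  constraint 4 holds since a1 - a4 = -1.
The rest check out directly.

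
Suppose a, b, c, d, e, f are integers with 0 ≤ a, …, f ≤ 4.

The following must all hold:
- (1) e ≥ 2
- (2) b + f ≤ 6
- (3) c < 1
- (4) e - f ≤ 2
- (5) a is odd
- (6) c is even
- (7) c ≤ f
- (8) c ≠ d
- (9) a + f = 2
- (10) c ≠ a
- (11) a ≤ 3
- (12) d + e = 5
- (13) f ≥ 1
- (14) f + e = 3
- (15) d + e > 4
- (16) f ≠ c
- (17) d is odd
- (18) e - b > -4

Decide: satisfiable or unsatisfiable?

Satisfiable

Setting (a, b, c, d, e, f) = (1, 4, 0, 3, 2, 1) satisfies everything: constraint 2: b + f = 5; constraint 4: e - f = 1, and the others follow.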